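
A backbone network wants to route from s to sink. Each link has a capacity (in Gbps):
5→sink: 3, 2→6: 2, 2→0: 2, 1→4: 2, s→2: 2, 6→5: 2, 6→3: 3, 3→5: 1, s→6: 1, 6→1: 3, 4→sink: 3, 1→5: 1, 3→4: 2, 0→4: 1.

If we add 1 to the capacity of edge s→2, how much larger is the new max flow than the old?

1

Original max flow = 3.
After raising cap(s→2), augmenting paths through that edge carry 1 more unit.
New max flow = 4. Increase = 1.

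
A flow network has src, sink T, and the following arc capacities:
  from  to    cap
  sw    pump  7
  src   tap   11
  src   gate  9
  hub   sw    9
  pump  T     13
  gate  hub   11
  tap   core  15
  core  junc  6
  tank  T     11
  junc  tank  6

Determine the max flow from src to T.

Augment src->gate->hub->sw->pump->T: bottleneck 7. Total 7.
Augment src->tap->core->junc->tank->T: bottleneck 6. Total 13.
No augmenting path remains in the residual graph.

13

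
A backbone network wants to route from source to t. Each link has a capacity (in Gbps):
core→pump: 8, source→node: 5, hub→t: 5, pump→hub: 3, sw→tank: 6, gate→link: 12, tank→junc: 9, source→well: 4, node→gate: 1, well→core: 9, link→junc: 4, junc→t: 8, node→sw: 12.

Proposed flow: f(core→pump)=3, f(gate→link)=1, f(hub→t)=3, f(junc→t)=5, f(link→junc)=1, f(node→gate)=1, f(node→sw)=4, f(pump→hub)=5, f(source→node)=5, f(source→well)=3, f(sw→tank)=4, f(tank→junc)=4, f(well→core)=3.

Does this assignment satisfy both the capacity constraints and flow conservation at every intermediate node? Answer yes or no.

No

Capacity violated on pump→hub: flow 5 > capacity 3.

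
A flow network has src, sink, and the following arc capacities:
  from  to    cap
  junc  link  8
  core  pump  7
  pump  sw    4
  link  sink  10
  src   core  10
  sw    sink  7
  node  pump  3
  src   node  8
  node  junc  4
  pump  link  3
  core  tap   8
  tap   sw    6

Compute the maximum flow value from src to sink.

14

Augment src→node→junc→link→sink: bottleneck 4. Total 4.
Augment src→node→pump→link→sink: bottleneck 3. Total 7.
Augment src→core→pump→sw→sink: bottleneck 4. Total 11.
Augment src→core→tap→sw→sink: bottleneck 3. Total 14.
No augmenting path remains in the residual graph.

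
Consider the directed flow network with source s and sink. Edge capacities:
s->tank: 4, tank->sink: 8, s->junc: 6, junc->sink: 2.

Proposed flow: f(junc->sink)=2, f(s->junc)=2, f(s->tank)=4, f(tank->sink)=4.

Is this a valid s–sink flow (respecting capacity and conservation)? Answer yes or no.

Yes

Every edge has 0 ≤ f(e) ≤ cap(e).
At each intermediate node, inflow equals outflow.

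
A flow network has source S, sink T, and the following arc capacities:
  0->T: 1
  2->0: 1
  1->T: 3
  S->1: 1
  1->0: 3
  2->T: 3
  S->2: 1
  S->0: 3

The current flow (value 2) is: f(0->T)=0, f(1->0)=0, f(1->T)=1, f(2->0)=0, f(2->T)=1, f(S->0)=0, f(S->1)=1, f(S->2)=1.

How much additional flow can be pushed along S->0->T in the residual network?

Residual capacities along the path: S->0: 3, 0->T: 1.
Minimum is 1.

1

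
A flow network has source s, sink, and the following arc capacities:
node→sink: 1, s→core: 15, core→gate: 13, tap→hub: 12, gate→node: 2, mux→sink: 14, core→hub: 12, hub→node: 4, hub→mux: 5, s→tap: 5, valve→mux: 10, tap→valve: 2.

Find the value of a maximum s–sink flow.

Augment s→core→gate→node→sink: bottleneck 1. Total 1.
Augment s→core→hub→mux→sink: bottleneck 5. Total 6.
Augment s→tap→valve→mux→sink: bottleneck 2. Total 8.
No augmenting path remains in the residual graph.

8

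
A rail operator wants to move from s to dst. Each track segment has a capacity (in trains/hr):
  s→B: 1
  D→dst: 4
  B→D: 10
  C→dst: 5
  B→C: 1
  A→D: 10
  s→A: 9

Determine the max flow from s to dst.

5

Augment s→B→C→dst: bottleneck 1. Total 1.
Augment s→A→D→dst: bottleneck 4. Total 5.
No augmenting path remains in the residual graph.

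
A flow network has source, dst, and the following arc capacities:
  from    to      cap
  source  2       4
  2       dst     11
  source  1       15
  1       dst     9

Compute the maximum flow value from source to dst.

Augment source→1→dst: bottleneck 9. Total 9.
Augment source→2→dst: bottleneck 4. Total 13.
No augmenting path remains in the residual graph.

13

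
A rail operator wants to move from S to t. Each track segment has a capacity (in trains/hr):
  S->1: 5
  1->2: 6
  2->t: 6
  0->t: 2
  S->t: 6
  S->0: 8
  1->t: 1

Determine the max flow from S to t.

Augment S->t: bottleneck 6. Total 6.
Augment S->1->t: bottleneck 1. Total 7.
Augment S->0->t: bottleneck 2. Total 9.
Augment S->1->2->t: bottleneck 4. Total 13.
No augmenting path remains in the residual graph.

13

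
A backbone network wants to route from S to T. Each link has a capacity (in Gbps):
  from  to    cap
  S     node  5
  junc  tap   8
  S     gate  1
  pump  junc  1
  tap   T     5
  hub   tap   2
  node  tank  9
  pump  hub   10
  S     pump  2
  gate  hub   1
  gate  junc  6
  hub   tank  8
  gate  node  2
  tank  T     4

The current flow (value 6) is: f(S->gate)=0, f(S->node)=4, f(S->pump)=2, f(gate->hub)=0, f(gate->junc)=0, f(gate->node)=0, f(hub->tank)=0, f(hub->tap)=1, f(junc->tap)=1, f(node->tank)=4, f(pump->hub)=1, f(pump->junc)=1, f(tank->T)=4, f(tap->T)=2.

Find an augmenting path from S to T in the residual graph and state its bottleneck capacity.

S->gate->hub->tap->T, bottleneck 1

Residual along S->gate->hub->tap->T: S->gate: 1, gate->hub: 1, hub->tap: 1, tap->T: 3.
Bottleneck = min = 1.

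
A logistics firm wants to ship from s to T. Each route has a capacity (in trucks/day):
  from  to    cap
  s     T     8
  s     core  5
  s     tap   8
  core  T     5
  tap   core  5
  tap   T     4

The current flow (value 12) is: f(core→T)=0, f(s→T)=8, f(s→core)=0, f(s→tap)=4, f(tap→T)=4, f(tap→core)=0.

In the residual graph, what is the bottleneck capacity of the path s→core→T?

Residual capacities along the path: s→core: 5, core→T: 5.
Minimum is 5.

5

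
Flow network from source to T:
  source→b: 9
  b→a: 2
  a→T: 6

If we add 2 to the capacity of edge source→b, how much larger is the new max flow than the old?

0

Original max flow = 2.
Edge source→b does not cross the min cut (source side {b, source}), so extra capacity there cannot help.
New max flow = 2. Increase = 0.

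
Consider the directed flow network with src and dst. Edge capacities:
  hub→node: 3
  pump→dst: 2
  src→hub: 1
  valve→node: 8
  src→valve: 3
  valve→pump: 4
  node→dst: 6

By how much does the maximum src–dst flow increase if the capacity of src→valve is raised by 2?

2

Original max flow = 4.
After raising cap(src→valve), augmenting paths through that edge carry 2 more units.
New max flow = 6. Increase = 2.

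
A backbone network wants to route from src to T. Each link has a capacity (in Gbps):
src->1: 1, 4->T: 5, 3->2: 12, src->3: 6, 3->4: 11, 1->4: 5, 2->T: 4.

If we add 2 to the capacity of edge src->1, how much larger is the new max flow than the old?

Original max flow = 7.
After raising cap(src->1), augmenting paths through that edge carry 2 more units.
New max flow = 9. Increase = 2.

2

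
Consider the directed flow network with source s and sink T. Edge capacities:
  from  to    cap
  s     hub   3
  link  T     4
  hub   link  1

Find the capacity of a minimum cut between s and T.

1

Max flow = 1 (via 1 augmenting path).
In the residual at optimum, the set reachable from s is {hub, s}.
Cut edges: hub→link (cap 1). Sum = 1.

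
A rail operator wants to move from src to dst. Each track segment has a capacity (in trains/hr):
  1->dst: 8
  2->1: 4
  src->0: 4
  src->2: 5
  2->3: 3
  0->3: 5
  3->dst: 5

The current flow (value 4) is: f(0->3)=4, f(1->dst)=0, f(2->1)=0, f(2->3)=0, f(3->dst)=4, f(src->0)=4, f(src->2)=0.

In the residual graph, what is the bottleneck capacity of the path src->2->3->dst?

Residual capacities along the path: src->2: 5, 2->3: 3, 3->dst: 1.
Minimum is 1.

1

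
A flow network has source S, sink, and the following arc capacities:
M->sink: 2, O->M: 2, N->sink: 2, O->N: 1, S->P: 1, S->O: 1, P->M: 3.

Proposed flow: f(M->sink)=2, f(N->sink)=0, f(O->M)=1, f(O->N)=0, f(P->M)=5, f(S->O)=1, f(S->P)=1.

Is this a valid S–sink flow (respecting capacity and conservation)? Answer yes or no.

No

Capacity violated on P->M: flow 5 > capacity 3.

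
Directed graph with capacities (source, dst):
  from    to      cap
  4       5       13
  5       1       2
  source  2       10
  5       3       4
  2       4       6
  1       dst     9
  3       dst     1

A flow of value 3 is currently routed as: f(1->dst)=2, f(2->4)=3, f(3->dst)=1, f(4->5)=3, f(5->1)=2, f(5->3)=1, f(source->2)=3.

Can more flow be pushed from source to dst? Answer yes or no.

Residual reachable from source: {2, 3, 4, 5, source}; dst is not reachable.
Saturated cut: 5->1, 3->dst with total capacity 3 = current flow value. Flow is maximum.

No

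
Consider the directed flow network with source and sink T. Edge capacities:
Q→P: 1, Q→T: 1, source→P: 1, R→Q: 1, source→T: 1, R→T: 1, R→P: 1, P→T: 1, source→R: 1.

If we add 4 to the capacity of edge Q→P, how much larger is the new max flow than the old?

Original max flow = 3.
Edge Q→P does not cross the min cut (source side {source}), so extra capacity there cannot help.
New max flow = 3. Increase = 0.

0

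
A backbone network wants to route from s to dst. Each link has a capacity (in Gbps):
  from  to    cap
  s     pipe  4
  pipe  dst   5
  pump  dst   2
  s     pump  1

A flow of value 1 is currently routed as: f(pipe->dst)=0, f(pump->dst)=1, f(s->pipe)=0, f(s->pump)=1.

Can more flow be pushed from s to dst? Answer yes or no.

Yes

Residual path s->pipe->dst has bottleneck 4 > 0.
Pushing 4 along it raises the flow to 5, so the given flow is not maximum.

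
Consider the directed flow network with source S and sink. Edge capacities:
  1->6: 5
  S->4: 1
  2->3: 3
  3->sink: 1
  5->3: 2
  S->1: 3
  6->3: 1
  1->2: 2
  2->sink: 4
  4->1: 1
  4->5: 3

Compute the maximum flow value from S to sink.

Augment S->1->2->sink: bottleneck 2. Total 2.
Augment S->4->5->3->sink: bottleneck 1. Total 3.
No augmenting path remains in the residual graph.

3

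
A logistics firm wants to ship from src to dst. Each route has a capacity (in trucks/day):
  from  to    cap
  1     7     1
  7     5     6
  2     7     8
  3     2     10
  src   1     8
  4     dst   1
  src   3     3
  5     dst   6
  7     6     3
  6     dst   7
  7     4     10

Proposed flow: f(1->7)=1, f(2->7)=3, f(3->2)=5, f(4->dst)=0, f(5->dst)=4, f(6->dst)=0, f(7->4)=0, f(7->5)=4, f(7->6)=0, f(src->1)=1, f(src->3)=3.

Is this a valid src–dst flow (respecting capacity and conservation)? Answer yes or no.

Conservation fails at 3: inflow 3 ≠ outflow 5.

No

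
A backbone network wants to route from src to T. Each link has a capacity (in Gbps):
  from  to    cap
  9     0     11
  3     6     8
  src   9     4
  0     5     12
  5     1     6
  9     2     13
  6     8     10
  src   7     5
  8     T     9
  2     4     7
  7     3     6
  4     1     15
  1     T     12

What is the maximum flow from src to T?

9

Augment src->7->3->6->8->T: bottleneck 5. Total 5.
Augment src->9->0->5->1->T: bottleneck 4. Total 9.
No augmenting path remains in the residual graph.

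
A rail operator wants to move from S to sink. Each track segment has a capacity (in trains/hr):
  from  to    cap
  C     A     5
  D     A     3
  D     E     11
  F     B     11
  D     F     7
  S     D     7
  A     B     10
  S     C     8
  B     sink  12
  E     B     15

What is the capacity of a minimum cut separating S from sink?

12

Max flow = 12 (via 3 augmenting paths).
In the residual at optimum, the set reachable from S is {C, S}.
Cut edges: S->D (cap 7), C->A (cap 5). Sum = 12.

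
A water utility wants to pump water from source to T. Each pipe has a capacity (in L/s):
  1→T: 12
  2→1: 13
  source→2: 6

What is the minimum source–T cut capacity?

Max flow = 6 (via 1 augmenting path).
In the residual at optimum, the set reachable from source is {source}.
Cut edges: source→2 (cap 6). Sum = 6.

6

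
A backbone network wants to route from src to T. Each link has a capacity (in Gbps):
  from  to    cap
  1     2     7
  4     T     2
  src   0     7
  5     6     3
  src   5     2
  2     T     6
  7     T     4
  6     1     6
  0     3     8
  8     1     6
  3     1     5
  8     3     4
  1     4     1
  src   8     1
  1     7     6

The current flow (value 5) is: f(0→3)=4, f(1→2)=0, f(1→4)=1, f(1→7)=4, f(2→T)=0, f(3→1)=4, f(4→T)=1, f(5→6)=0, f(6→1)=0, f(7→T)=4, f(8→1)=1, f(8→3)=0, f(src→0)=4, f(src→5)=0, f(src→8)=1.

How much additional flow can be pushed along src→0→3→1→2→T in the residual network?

Residual capacities along the path: src→0: 3, 0→3: 4, 3→1: 1, 1→2: 7, 2→T: 6.
Minimum is 1.

1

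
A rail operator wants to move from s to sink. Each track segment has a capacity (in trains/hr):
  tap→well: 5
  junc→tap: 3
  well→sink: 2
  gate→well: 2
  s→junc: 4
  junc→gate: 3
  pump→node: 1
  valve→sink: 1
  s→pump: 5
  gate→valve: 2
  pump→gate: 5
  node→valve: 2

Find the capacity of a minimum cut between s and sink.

Max flow = 3 (via 2 augmenting paths).
In the residual at optimum, the set reachable from s is {gate, junc, node, pump, s, tap, valve, well}.
Cut edges: well→sink (cap 2), valve→sink (cap 1). Sum = 3.

3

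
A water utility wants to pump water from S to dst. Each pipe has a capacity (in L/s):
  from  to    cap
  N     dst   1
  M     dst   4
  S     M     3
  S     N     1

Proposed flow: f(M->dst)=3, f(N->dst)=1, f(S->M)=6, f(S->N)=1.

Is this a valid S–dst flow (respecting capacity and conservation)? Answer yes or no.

Capacity violated on S->M: flow 6 > capacity 3.

No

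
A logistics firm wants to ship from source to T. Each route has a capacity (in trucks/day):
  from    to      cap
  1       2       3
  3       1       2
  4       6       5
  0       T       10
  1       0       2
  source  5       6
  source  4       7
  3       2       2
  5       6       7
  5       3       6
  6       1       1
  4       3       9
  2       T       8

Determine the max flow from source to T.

5

Augment source→5→3→2→T: bottleneck 2. Total 2.
Augment source→5→3→1→2→T: bottleneck 2. Total 4.
Augment source→5→6→1→2→T: bottleneck 1. Total 5.
No augmenting path remains in the residual graph.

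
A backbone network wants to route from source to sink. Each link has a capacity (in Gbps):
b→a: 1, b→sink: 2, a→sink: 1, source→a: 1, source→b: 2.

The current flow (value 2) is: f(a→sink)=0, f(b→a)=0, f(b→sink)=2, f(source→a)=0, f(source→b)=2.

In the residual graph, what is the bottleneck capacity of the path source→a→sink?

Residual capacities along the path: source→a: 1, a→sink: 1.
Minimum is 1.

1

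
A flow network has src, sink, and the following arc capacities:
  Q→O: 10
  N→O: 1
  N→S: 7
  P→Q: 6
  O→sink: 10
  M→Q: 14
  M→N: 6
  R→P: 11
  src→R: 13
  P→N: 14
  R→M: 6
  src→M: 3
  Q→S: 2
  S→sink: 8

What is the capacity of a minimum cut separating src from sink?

Max flow = 16 (via 6 augmenting paths).
In the residual at optimum, the set reachable from src is {src}.
Cut edges: src→R (cap 13), src→M (cap 3). Sum = 16.

16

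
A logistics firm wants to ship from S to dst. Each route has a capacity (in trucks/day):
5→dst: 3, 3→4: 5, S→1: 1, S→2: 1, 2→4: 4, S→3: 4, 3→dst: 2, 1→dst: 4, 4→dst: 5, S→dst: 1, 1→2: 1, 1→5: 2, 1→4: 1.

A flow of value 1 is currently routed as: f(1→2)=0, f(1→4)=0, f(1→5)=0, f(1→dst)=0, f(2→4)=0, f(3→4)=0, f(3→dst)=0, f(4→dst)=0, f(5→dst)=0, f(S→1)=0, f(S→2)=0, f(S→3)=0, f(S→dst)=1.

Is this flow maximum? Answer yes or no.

Residual path S→1→dst has bottleneck 1 > 0.
Pushing 1 along it raises the flow to 2, so the given flow is not maximum.

No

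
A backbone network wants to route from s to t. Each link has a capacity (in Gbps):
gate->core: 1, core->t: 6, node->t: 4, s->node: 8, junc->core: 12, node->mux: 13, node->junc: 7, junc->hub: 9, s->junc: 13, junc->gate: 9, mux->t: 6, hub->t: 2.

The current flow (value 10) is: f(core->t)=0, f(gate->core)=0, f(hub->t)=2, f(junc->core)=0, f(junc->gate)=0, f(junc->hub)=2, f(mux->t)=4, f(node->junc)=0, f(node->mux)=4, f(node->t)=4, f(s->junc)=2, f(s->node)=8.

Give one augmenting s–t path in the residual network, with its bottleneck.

Residual along s->junc->core->t: s->junc: 11, junc->core: 12, core->t: 6.
Bottleneck = min = 6.

s->junc->core->t, bottleneck 6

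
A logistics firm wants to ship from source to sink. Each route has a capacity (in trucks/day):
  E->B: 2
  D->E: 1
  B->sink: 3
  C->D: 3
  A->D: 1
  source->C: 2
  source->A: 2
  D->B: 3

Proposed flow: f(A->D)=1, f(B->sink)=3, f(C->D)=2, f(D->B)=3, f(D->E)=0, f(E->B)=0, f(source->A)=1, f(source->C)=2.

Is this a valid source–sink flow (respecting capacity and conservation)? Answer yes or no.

Every edge has 0 ≤ f(e) ≤ cap(e).
At each intermediate node, inflow equals outflow.

Yes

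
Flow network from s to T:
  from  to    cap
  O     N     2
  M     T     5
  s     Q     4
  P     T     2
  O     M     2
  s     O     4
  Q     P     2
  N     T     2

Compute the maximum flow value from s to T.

Augment s→O→M→T: bottleneck 2. Total 2.
Augment s→O→N→T: bottleneck 2. Total 4.
Augment s→Q→P→T: bottleneck 2. Total 6.
No augmenting path remains in the residual graph.

6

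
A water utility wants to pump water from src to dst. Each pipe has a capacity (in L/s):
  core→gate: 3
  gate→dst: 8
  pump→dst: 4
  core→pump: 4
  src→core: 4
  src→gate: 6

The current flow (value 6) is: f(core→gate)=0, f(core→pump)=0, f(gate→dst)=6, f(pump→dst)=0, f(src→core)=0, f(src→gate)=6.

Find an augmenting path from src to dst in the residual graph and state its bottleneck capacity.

Residual along src→core→pump→dst: src→core: 4, core→pump: 4, pump→dst: 4.
Bottleneck = min = 4.

src→core→pump→dst, bottleneck 4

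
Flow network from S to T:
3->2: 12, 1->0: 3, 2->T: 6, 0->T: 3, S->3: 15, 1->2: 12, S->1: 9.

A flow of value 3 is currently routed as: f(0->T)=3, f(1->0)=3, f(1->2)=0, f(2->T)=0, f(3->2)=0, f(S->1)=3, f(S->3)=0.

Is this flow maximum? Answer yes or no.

Residual path S->1->2->T has bottleneck 6 > 0.
Pushing 6 along it raises the flow to 9, so the given flow is not maximum.

No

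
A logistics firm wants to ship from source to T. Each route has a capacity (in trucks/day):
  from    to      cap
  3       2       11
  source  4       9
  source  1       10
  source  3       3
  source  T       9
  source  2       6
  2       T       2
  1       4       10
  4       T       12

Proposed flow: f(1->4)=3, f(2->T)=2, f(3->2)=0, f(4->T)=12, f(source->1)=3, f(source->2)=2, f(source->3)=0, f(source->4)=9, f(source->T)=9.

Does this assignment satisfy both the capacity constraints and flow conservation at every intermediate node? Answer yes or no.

Yes

Every edge has 0 ≤ f(e) ≤ cap(e).
At each intermediate node, inflow equals outflow.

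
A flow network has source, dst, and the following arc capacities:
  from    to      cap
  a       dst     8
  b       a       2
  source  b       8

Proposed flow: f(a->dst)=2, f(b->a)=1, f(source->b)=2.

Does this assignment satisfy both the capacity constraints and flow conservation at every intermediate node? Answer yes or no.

No

Conservation fails at b: inflow 2 ≠ outflow 1.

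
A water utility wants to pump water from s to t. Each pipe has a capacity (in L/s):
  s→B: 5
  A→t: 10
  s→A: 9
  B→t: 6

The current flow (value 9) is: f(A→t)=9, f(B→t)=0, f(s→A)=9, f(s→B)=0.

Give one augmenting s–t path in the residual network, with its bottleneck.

Residual along s→B→t: s→B: 5, B→t: 6.
Bottleneck = min = 5.

s→B→t, bottleneck 5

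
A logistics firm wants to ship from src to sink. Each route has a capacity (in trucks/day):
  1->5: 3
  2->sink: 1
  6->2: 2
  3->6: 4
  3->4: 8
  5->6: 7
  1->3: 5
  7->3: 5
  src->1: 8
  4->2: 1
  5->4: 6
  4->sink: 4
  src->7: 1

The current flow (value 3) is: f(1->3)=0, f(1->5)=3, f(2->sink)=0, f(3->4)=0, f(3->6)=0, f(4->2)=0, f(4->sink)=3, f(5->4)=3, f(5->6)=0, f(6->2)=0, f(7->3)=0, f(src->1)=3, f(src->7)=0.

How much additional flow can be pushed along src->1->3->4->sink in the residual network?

Residual capacities along the path: src->1: 5, 1->3: 5, 3->4: 8, 4->sink: 1.
Minimum is 1.

1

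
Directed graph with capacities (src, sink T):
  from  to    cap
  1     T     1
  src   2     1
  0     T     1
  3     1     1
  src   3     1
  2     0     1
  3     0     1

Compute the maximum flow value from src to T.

Augment src→2→0→T: bottleneck 1. Total 1.
Augment src→3→1→T: bottleneck 1. Total 2.
No augmenting path remains in the residual graph.

2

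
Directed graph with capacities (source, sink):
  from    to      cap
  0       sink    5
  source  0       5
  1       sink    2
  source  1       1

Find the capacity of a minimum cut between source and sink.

6

Max flow = 6 (via 2 augmenting paths).
In the residual at optimum, the set reachable from source is {source}.
Cut edges: source->0 (cap 5), source->1 (cap 1). Sum = 6.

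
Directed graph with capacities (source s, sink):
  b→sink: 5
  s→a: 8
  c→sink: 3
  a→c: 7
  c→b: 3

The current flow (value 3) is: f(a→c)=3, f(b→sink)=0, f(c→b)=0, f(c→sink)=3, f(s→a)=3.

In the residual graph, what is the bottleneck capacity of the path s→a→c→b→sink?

Residual capacities along the path: s→a: 5, a→c: 4, c→b: 3, b→sink: 5.
Minimum is 3.

3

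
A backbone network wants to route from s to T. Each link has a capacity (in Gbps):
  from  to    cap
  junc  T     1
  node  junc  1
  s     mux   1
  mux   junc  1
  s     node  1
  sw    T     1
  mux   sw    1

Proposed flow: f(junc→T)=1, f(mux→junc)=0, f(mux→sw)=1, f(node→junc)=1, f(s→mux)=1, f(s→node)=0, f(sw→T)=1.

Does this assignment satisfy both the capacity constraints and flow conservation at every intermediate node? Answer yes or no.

Conservation fails at node: inflow 0 ≠ outflow 1.

No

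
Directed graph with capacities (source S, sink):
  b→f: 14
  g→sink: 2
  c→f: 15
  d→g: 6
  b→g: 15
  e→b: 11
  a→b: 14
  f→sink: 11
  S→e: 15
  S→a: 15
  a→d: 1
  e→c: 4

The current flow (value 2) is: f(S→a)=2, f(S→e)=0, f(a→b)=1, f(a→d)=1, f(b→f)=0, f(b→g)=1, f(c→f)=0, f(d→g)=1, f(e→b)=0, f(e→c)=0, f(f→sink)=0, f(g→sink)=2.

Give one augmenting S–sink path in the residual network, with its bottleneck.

S→a→b→f→sink, bottleneck 11

Residual along S→a→b→f→sink: S→a: 13, a→b: 13, b→f: 14, f→sink: 11.
Bottleneck = min = 11.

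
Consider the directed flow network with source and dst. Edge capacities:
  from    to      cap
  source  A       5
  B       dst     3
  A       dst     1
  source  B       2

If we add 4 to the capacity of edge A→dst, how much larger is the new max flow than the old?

Original max flow = 3.
After raising cap(A→dst), augmenting paths through that edge carry 4 more units.
New max flow = 7. Increase = 4.

4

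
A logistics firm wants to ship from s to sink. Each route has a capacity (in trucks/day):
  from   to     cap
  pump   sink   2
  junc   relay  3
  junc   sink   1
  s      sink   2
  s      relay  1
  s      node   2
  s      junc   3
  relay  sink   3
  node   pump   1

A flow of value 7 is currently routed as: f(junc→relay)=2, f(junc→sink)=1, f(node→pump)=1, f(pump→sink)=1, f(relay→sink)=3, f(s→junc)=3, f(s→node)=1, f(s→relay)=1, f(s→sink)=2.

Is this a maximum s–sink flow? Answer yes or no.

Yes

Residual reachable from s: {node, s}; sink is not reachable.
Saturated cut: s→junc, s→relay, s→sink, node→pump with total capacity 7 = current flow value. Flow is maximum.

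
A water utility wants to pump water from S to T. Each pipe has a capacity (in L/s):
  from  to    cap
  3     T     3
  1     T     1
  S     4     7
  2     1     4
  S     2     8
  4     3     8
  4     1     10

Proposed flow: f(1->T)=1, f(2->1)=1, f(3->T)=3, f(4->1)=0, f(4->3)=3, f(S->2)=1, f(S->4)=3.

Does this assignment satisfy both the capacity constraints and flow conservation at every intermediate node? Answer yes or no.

Every edge has 0 ≤ f(e) ≤ cap(e).
At each intermediate node, inflow equals outflow.

Yes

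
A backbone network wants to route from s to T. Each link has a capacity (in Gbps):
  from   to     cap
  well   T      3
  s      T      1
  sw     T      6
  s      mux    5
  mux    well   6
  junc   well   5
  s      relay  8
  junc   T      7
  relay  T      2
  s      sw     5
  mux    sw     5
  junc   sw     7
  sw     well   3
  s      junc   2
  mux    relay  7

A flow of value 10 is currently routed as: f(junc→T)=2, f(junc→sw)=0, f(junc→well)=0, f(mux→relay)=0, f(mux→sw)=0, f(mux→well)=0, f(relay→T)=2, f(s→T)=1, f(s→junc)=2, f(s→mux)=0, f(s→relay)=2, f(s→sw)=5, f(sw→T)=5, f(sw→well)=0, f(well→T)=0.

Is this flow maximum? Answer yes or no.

No

Residual path s→mux→sw→T has bottleneck 1 > 0.
Pushing 1 along it raises the flow to 11, so the given flow is not maximum.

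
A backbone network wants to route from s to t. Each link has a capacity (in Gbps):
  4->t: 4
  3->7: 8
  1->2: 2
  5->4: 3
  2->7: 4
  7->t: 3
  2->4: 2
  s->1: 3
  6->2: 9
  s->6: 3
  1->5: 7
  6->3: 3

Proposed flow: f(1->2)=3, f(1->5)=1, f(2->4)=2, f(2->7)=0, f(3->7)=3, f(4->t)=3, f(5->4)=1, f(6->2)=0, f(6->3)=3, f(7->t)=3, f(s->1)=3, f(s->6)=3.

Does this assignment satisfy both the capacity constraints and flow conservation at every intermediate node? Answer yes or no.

No

Capacity violated on 1->2: flow 3 > capacity 2.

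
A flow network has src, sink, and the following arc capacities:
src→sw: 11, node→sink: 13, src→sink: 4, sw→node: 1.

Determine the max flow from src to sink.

5

Augment src→sink: bottleneck 4. Total 4.
Augment src→sw→node→sink: bottleneck 1. Total 5.
No augmenting path remains in the residual graph.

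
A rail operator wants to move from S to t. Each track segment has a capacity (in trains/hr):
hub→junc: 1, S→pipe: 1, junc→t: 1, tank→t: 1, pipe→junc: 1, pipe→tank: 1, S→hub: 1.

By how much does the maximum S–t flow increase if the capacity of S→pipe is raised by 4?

0

Original max flow = 2.
Even with extra capacity on S→pipe, another cut of capacity 2 remains binding.
New max flow = 2. Increase = 0.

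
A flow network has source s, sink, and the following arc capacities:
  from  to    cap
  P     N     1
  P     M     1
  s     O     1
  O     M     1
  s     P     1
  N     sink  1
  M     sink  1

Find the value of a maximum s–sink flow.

Augment s->P->N->sink: bottleneck 1. Total 1.
Augment s->O->M->sink: bottleneck 1. Total 2.
No augmenting path remains in the residual graph.

2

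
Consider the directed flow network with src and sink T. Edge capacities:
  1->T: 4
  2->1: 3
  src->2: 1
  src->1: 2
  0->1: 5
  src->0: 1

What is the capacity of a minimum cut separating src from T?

Max flow = 4 (via 3 augmenting paths).
In the residual at optimum, the set reachable from src is {src}.
Cut edges: src->2 (cap 1), src->0 (cap 1), src->1 (cap 2). Sum = 4.

4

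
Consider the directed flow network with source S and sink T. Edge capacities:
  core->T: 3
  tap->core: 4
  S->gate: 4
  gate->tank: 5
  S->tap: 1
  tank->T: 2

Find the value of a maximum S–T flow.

3

Augment S->gate->tank->T: bottleneck 2. Total 2.
Augment S->tap->core->T: bottleneck 1. Total 3.
No augmenting path remains in the residual graph.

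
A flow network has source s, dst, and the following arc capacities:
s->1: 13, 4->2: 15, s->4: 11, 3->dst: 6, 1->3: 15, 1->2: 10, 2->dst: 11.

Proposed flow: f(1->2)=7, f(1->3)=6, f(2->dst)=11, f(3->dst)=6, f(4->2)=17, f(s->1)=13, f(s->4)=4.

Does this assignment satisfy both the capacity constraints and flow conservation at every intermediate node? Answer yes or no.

Capacity violated on 4->2: flow 17 > capacity 15.

No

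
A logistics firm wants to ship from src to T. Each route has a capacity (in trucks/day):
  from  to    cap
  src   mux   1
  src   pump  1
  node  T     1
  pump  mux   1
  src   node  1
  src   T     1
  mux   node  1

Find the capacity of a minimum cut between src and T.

Max flow = 2 (via 2 augmenting paths).
In the residual at optimum, the set reachable from src is {mux, node, pump, src}.
Cut edges: src->T (cap 1), node->T (cap 1). Sum = 2.

2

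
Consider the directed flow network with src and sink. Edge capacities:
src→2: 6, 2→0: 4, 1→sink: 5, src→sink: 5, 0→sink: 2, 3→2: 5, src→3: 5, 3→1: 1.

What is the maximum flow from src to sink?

8

Augment src→sink: bottleneck 5. Total 5.
Augment src→3→1→sink: bottleneck 1. Total 6.
Augment src→2→0→sink: bottleneck 2. Total 8.
No augmenting path remains in the residual graph.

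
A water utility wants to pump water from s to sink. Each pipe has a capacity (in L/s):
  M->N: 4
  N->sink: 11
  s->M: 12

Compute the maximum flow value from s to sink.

Augment s->M->N->sink: bottleneck 4. Total 4.
No augmenting path remains in the residual graph.

4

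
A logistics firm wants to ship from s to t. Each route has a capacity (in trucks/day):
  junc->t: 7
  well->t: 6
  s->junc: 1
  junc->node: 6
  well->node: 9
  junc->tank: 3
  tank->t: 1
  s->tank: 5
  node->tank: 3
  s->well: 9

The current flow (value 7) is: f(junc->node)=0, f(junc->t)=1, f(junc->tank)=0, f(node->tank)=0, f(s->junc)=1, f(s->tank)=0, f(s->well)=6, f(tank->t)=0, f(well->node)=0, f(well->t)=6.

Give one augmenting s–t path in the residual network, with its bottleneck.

s->tank->t, bottleneck 1

Residual along s->tank->t: s->tank: 5, tank->t: 1.
Bottleneck = min = 1.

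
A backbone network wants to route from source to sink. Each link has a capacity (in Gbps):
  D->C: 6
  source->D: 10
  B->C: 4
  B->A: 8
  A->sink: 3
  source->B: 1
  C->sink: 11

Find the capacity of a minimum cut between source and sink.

Max flow = 7 (via 2 augmenting paths).
In the residual at optimum, the set reachable from source is {D, source}.
Cut edges: source->B (cap 1), D->C (cap 6). Sum = 7.

7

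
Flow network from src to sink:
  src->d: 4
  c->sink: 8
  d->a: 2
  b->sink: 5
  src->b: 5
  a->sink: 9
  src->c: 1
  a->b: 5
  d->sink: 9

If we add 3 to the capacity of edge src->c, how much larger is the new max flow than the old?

3

Original max flow = 10.
After raising cap(src->c), augmenting paths through that edge carry 3 more units.
New max flow = 13. Increase = 3.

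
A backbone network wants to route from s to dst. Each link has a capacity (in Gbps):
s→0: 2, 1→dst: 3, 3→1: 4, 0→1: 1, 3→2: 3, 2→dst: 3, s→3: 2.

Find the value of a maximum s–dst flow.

3

Augment s→3→2→dst: bottleneck 2. Total 2.
Augment s→0→1→dst: bottleneck 1. Total 3.
No augmenting path remains in the residual graph.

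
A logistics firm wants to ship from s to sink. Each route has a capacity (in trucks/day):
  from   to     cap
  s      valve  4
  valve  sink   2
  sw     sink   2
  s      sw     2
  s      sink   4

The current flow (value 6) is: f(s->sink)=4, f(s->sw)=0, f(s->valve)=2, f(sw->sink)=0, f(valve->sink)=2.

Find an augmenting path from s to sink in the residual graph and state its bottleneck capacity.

Residual along s->sw->sink: s->sw: 2, sw->sink: 2.
Bottleneck = min = 2.

s->sw->sink, bottleneck 2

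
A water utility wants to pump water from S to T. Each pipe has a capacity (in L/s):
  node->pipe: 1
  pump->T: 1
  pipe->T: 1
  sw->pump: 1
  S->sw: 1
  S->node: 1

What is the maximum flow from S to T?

2

Augment S->node->pipe->T: bottleneck 1. Total 1.
Augment S->sw->pump->T: bottleneck 1. Total 2.
No augmenting path remains in the residual graph.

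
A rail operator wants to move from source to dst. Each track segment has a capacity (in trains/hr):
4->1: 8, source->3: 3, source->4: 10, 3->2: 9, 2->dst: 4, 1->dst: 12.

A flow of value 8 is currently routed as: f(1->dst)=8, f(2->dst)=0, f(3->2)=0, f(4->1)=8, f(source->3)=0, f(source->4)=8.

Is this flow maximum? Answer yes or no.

No

Residual path source->3->2->dst has bottleneck 3 > 0.
Pushing 3 along it raises the flow to 11, so the given flow is not maximum.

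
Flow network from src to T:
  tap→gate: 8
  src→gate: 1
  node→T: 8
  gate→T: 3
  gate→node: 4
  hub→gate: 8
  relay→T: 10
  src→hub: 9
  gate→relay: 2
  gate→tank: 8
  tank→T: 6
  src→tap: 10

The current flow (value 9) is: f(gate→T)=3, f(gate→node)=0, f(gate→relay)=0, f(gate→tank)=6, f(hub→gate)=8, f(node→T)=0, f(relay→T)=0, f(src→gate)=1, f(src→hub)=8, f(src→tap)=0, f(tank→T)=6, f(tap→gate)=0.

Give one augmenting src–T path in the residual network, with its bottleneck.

Residual along src→tap→gate→node→T: src→tap: 10, tap→gate: 8, gate→node: 4, node→T: 8.
Bottleneck = min = 4.

src→tap→gate→node→T, bottleneck 4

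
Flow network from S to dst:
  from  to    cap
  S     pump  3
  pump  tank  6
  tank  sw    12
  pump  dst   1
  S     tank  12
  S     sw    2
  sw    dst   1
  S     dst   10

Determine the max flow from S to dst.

12

Augment S->dst: bottleneck 10. Total 10.
Augment S->pump->dst: bottleneck 1. Total 11.
Augment S->sw->dst: bottleneck 1. Total 12.
No augmenting path remains in the residual graph.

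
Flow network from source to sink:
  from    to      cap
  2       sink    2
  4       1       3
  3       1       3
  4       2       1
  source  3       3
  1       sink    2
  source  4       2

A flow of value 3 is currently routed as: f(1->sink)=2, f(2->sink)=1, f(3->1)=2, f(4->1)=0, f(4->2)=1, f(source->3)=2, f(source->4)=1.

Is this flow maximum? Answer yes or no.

Residual reachable from source: {1, 3, 4, source}; sink is not reachable.
Saturated cut: 4->2, 1->sink with total capacity 3 = current flow value. Flow is maximum.

Yes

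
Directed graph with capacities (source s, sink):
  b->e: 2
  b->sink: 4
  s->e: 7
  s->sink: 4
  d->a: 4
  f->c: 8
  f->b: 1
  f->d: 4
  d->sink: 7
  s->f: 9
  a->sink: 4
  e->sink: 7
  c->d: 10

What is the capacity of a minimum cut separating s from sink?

20

Max flow = 20 (via 6 augmenting paths).
In the residual at optimum, the set reachable from s is {s}.
Cut edges: s->f (cap 9), s->e (cap 7), s->sink (cap 4). Sum = 20.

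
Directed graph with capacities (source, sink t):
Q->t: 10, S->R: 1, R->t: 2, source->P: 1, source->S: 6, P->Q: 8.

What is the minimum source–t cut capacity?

Max flow = 2 (via 2 augmenting paths).
In the residual at optimum, the set reachable from source is {S, source}.
Cut edges: S->R (cap 1), source->P (cap 1). Sum = 2.

2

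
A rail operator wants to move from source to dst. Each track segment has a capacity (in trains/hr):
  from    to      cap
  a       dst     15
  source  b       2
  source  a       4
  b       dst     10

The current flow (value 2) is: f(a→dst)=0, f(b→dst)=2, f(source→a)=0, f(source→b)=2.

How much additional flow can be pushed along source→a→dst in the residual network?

Residual capacities along the path: source→a: 4, a→dst: 15.
Minimum is 4.

4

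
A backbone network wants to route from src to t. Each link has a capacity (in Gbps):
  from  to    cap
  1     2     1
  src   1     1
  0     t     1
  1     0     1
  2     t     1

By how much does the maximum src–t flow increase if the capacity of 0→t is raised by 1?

Original max flow = 1.
Edge 0→t does not cross the min cut (source side {src}), so extra capacity there cannot help.
New max flow = 1. Increase = 0.

0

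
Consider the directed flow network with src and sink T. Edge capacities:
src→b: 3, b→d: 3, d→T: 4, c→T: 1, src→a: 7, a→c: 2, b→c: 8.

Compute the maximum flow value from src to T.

Augment src→b→d→T: bottleneck 3. Total 3.
Augment src→a→c→T: bottleneck 1. Total 4.
No augmenting path remains in the residual graph.

4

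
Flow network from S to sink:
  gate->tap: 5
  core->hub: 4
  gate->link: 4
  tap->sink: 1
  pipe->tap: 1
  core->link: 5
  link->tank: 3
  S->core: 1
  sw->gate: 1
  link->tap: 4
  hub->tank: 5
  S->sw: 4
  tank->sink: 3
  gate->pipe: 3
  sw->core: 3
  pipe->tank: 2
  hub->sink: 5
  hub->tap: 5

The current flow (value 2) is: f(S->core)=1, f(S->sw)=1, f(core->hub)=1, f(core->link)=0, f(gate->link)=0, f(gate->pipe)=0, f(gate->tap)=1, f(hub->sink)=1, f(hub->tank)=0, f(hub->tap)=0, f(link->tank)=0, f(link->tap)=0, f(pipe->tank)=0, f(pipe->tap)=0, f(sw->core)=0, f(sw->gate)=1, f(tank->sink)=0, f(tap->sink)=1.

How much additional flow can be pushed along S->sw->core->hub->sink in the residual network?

3

Residual capacities along the path: S->sw: 3, sw->core: 3, core->hub: 3, hub->sink: 4.
Minimum is 3.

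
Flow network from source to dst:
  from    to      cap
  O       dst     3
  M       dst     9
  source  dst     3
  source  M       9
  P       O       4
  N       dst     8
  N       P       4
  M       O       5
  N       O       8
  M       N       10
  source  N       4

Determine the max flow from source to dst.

Augment source→dst: bottleneck 3. Total 3.
Augment source→M→dst: bottleneck 9. Total 12.
Augment source→N→dst: bottleneck 4. Total 16.
No augmenting path remains in the residual graph.

16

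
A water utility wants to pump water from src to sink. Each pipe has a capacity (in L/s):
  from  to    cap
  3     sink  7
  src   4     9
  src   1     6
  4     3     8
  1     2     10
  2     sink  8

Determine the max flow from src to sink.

13

Augment src->4->3->sink: bottleneck 7. Total 7.
Augment src->1->2->sink: bottleneck 6. Total 13.
No augmenting path remains in the residual graph.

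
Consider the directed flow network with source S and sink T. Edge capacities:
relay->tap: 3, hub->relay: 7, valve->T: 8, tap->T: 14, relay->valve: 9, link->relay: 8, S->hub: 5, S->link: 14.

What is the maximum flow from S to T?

11

Augment S->hub->relay->valve->T: bottleneck 5. Total 5.
Augment S->link->relay->valve->T: bottleneck 3. Total 8.
Augment S->link->relay->tap->T: bottleneck 3. Total 11.
No augmenting path remains in the residual graph.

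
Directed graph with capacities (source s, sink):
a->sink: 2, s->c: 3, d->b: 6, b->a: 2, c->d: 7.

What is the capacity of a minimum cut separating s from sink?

Max flow = 2 (via 1 augmenting path).
In the residual at optimum, the set reachable from s is {b, c, d, s}.
Cut edges: b->a (cap 2). Sum = 2.

2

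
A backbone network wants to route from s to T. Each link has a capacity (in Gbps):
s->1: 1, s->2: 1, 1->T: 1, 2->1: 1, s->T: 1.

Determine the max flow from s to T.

Augment s->T: bottleneck 1. Total 1.
Augment s->1->T: bottleneck 1. Total 2.
No augmenting path remains in the residual graph.

2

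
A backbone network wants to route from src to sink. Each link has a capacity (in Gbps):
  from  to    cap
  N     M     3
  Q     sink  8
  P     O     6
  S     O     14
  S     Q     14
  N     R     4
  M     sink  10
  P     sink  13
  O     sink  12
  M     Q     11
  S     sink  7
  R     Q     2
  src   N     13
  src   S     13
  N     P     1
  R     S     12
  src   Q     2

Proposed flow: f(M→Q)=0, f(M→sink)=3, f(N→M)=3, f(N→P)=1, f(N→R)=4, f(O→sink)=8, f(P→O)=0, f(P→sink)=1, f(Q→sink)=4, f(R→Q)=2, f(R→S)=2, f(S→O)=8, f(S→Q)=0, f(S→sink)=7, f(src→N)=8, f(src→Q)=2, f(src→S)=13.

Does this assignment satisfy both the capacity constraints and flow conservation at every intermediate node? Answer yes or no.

Yes

Every edge has 0 ≤ f(e) ≤ cap(e).
At each intermediate node, inflow equals outflow.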